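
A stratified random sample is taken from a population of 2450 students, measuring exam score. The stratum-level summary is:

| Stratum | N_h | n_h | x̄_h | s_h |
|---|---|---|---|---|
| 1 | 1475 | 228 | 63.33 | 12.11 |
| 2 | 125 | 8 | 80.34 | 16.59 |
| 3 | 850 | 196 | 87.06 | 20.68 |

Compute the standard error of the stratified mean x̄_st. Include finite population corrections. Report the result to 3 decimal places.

V̂(x̄_st) = Σ W_h² (1 − n_h/N_h) s_h²/n_h, with W_h = N_h/N and N = 2450:
  stratum 1: (1475/2450)²·(1 − 228/1475)·12.11²/228 = 0.197097
  stratum 2: (125/2450)²·(1 − 8/125)·16.59²/8 = 0.0838236
  stratum 3: (850/2450)²·(1 − 196/850)·20.68²/196 = 0.202074
V̂(x̄_st) = 0.482994
SE(x̄_st) = √0.482994 = 0.694978

SE(x̄_st) ≈ 0.695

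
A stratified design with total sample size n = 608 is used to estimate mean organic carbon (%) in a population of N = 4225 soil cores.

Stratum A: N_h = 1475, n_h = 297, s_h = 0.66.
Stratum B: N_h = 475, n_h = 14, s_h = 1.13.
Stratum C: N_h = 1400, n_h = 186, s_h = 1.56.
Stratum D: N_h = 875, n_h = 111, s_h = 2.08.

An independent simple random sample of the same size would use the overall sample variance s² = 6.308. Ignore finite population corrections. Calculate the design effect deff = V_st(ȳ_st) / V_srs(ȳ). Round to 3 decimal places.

V̂(ȳ_st) = Σ W_h² s_h²/n_h, with W_h = N_h/N and N = 4225:
  stratum A: (1475/4225)²·0.66²/297 = 0.000178757
  stratum B: (475/4225)²·1.13²/14 = 0.00115282
  stratum C: (1400/4225)²·1.56²/186 = 0.00143661
  stratum D: (875/4225)²·2.08²/111 = 0.00167173
V_st = 0.00443992
V_srs = s²/n = 6.308/608 = 0.010375
deff = V_st / V_srs = 0.00443992/0.010375 = 0.4279

deff ≈ 0.428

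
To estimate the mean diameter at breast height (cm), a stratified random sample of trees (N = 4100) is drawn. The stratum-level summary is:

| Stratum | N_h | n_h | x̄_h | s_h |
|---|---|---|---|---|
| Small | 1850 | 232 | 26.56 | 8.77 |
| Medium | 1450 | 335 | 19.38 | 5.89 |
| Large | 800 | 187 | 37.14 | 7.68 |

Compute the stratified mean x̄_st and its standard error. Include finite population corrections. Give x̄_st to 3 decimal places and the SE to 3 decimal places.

x̄_st ≈ 26.085, SE ≈ 0.280

x̄_st = Σ W_h x̄_h = (1850·26.56 + 1450·19.38 + 800·37.14)/4100 = 26.08512
V̂(x̄_st) = Σ W_h² (1 − n_h/N_h) s_h²/n_h, with W_h = N_h/N and N = 4100:
  stratum Small: (1850/4100)²·(1 − 232/1850)·8.77²/232 = 0.0590328
  stratum Medium: (1450/4100)²·(1 − 335/1450)·5.89²/335 = 0.00996004
  stratum Large: (800/4100)²·(1 − 187/800)·7.68²/187 = 0.0092016
V̂(x̄_st) = 0.0781945
SE(x̄_st) = √0.0781945 = 0.279633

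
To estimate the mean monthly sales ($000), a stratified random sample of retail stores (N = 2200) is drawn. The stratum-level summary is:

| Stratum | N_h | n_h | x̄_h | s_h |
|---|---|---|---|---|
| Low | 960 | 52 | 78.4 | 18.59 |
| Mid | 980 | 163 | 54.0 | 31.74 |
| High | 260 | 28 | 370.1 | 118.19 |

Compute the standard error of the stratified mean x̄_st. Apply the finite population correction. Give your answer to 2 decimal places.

V̂(x̄_st) = Σ W_h² (1 − n_h/N_h) s_h²/n_h, with W_h = N_h/N and N = 2200:
  stratum Low: (960/2200)²·(1 − 52/960)·18.59²/52 = 1.19693
  stratum Mid: (980/2200)²·(1 − 163/980)·31.74²/163 = 1.02242
  stratum High: (260/2200)²·(1 − 28/260)·118.19²/28 = 6.21755
V̂(x̄_st) = 8.4369
SE(x̄_st) = √8.4369 = 2.90463

SE(x̄_st) ≈ 2.90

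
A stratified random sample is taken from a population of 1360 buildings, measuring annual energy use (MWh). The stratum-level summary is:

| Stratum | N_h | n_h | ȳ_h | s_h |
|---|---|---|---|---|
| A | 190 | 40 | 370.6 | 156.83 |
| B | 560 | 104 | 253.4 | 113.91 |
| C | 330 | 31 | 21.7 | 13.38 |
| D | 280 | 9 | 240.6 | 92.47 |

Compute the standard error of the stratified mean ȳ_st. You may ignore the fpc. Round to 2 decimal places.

SE(ȳ_st) ≈ 8.59

V̂(ȳ_st) = Σ W_h² s_h²/n_h, with W_h = N_h/N and N = 1360:
  stratum A: (190/1360)²·156.83²/40 = 12.0013
  stratum B: (560/1360)²·113.91²/104 = 21.1538
  stratum C: (330/1360)²·13.38²/31 = 0.340017
  stratum D: (280/1360)²·92.47²/9 = 40.2715
V̂(ȳ_st) = 73.7666
SE(ȳ_st) = √73.7666 = 8.58875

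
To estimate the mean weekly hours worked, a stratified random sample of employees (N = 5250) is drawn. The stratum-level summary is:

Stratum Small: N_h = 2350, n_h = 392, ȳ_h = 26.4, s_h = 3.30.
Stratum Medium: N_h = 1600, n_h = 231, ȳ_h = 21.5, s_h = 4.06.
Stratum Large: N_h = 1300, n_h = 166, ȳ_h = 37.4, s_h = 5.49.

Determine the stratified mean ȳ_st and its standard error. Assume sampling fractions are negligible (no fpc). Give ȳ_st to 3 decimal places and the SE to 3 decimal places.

ȳ_st ≈ 27.630, SE ≈ 0.153

ȳ_st = Σ W_h ȳ_h = (2350·26.4 + 1600·21.5 + 1300·37.4)/5250 = 27.63048
V̂(ȳ_st) = Σ W_h² s_h²/n_h, with W_h = N_h/N and N = 5250:
  stratum Small: (2350/5250)²·3.30²/392 = 0.0055662
  stratum Medium: (1600/5250)²·4.06²/231 = 0.00662768
  stratum Large: (1300/5250)²·5.49²/166 = 0.0111328
V̂(ȳ_st) = 0.0233267
SE(ȳ_st) = √0.0233267 = 0.152731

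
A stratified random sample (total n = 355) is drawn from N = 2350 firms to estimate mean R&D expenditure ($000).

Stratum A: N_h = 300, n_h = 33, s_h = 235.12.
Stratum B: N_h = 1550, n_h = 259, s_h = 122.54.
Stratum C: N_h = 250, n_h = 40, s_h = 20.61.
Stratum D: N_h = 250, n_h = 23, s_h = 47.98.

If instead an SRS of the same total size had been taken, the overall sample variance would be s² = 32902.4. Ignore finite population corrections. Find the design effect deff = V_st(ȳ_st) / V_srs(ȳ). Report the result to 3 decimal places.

deff ≈ 0.580

V̂(ȳ_st) = Σ W_h² s_h²/n_h, with W_h = N_h/N and N = 2350:
  stratum A: (300/2350)²·235.12²/33 = 27.3006
  stratum B: (1550/2350)²·122.54²/259 = 25.2222
  stratum C: (250/2350)²·20.61²/40 = 0.120182
  stratum D: (250/2350)²·47.98²/23 = 1.13276
V_st = 53.7758
V_srs = s²/n = 32902.4/355 = 92.6828
deff = V_st / V_srs = 53.7758/92.6828 = 0.5802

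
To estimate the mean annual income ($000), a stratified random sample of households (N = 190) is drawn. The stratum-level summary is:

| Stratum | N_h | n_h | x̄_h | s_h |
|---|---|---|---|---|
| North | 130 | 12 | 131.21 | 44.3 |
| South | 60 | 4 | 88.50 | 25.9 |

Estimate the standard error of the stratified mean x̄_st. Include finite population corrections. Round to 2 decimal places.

V̂(x̄_st) = Σ W_h² (1 − n_h/N_h) s_h²/n_h, with W_h = N_h/N and N = 190:
  stratum North: (130/190)²·(1 − 12/130)·44.3²/12 = 69.4935
  stratum South: (60/190)²·(1 − 4/60)·25.9²/4 = 15.6089
V̂(x̄_st) = 85.1024
SE(x̄_st) = √85.1024 = 9.2251

SE(x̄_st) ≈ 9.23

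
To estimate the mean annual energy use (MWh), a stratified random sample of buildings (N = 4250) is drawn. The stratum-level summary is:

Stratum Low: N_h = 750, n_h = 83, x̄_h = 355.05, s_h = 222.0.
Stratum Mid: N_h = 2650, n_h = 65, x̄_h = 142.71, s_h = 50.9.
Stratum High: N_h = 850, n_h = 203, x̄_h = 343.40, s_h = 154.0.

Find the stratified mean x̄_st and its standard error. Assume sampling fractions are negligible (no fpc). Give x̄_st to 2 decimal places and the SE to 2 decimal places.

x̄_st = Σ W_h x̄_h = (750·355.05 + 2650·142.71 + 850·343.40)/4250 = 220.31976
V̂(x̄_st) = Σ W_h² s_h²/n_h, with W_h = N_h/N and N = 4250:
  stratum Low: (750/4250)²·222.0²/83 = 18.4915
  stratum Mid: (2650/4250)²·50.9²/65 = 15.4966
  stratum High: (850/4250)²·154.0²/203 = 4.6731
V̂(x̄_st) = 38.6612
SE(x̄_st) = √38.6612 = 6.21781

x̄_st ≈ 220.32, SE ≈ 6.22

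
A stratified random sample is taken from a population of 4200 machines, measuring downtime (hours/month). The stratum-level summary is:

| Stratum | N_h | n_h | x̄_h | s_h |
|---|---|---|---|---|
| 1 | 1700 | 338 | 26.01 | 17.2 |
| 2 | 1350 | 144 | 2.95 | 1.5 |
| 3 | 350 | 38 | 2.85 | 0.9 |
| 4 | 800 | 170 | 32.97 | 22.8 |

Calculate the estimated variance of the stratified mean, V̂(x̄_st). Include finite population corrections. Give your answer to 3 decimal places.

V̂(x̄_st) ≈ 0.204

V̂(x̄_st) = Σ W_h² (1 − n_h/N_h) s_h²/n_h, with W_h = N_h/N and N = 4200:
  stratum 1: (1700/4200)²·(1 − 338/1700)·17.2²/338 = 0.114886
  stratum 2: (1350/4200)²·(1 − 144/1350)·1.5²/144 = 0.00144212
  stratum 3: (350/4200)²·(1 − 38/350)·0.9²/38 = 0.000131955
  stratum 4: (800/4200)²·(1 − 170/800)·22.8²/170 = 0.0873681
V̂(x̄_st) = 0.203828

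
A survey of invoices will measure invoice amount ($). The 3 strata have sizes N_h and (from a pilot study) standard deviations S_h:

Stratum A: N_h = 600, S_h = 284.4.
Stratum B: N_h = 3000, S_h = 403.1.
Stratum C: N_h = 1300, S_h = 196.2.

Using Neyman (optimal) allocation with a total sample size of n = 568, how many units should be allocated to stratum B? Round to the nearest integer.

420

Neyman allocation: n_h = n · N_h S_h / Σ N_i S_i, with n = 568.
  stratum A: N_h·S_h = 600·284.4 = 170640.00
  stratum B: N_h·S_h = 3000·403.1 = 1209300.00
  stratum C: N_h·S_h = 1300·196.2 = 255060.00
Σ N_h S_h = 1635000.00
n for stratum B = 568·1209300.00/1635000.00 = 420.112 → 420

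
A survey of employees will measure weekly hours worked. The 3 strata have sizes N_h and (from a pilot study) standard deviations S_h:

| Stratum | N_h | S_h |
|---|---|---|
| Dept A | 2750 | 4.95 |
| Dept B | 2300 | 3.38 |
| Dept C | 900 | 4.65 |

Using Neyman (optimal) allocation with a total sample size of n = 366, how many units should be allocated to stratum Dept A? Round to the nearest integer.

Neyman allocation: n_h = n · N_h S_h / Σ N_i S_i, with n = 366.
  stratum Dept A: N_h·S_h = 2750·4.95 = 13612.50
  stratum Dept B: N_h·S_h = 2300·3.38 = 7774.00
  stratum Dept C: N_h·S_h = 900·4.65 = 4185.00
Σ N_h S_h = 25571.50
n for stratum Dept A = 366·13612.50/25571.50 = 194.833 → 195

195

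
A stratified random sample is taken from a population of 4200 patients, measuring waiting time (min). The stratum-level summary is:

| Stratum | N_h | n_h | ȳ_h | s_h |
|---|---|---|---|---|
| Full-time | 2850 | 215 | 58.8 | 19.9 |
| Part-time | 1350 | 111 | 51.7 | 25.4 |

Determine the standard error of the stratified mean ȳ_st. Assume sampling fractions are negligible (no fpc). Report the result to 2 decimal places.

V̂(ȳ_st) = Σ W_h² s_h²/n_h, with W_h = N_h/N and N = 4200:
  stratum Full-time: (2850/4200)²·19.9²/215 = 0.848123
  stratum Part-time: (1350/4200)²·25.4²/111 = 0.600501
V̂(ȳ_st) = 1.44862
SE(ȳ_st) = √1.44862 = 1.20359

SE(ȳ_st) ≈ 1.20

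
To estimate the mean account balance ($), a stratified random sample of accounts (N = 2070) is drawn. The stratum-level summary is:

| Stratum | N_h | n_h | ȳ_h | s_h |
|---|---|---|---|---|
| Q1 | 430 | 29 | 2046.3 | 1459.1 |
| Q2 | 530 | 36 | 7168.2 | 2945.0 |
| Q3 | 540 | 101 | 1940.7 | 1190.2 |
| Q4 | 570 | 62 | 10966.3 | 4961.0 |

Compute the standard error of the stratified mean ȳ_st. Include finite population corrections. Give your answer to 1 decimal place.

V̂(ȳ_st) = Σ W_h² (1 − n_h/N_h) s_h²/n_h, with W_h = N_h/N and N = 2070:
  stratum Q1: (430/2070)²·(1 − 29/430)·1459.1²/29 = 2954.23
  stratum Q2: (530/2070)²·(1 − 36/530)·2945.0²/36 = 14720.8
  stratum Q3: (540/2070)²·(1 − 101/540)·1190.2²/101 = 775.954
  stratum Q4: (570/2070)²·(1 − 62/570)·4961.0²/62 = 26825.3
V̂(ȳ_st) = 45276.2
SE(ȳ_st) = √45276.2 = 212.782

SE(ȳ_st) ≈ 212.8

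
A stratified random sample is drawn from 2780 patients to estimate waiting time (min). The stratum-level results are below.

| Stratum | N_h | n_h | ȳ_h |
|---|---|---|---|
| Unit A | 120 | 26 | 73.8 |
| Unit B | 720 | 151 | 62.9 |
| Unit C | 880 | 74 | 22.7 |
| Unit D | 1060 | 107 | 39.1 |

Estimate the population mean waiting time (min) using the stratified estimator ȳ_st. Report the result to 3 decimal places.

N = Σ N_h = 2780. Stratum weights W_h = N_h/N.
ȳ_st = (120·73.8 + 720·62.9 + 880·22.7 + 1060·39.1) / 2780 = 41.57050

ȳ_st ≈ 41.571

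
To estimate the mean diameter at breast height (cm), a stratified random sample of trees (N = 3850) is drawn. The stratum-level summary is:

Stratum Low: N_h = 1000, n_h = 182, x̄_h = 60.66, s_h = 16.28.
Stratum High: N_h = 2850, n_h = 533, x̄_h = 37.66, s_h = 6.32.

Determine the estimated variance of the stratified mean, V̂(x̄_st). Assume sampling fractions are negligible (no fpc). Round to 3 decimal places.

V̂(x̄_st) = Σ W_h² s_h²/n_h, with W_h = N_h/N and N = 3850:
  stratum Low: (1000/3850)²·16.28²/182 = 0.0982462
  stratum High: (2850/3850)²·6.32²/533 = 0.0410653
V̂(x̄_st) = 0.139312

V̂(x̄_st) ≈ 0.139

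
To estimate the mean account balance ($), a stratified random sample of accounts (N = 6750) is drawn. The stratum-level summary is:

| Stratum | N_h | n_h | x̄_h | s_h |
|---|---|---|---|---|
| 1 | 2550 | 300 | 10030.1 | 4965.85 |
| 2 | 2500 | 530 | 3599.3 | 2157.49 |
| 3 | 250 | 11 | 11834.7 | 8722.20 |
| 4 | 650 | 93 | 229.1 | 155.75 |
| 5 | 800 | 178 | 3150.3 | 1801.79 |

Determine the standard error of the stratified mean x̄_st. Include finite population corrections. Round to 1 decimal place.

V̂(x̄_st) = Σ W_h² (1 − n_h/N_h) s_h²/n_h, with W_h = N_h/N and N = 6750:
  stratum 1: (2550/6750)²·(1 − 300/2550)·4965.85²/300 = 10351
  stratum 2: (2500/6750)²·(1 − 530/2500)·2157.49²/530 = 949.337
  stratum 3: (250/6750)²·(1 − 11/250)·8722.20²/11 = 9069.63
  stratum 4: (650/6750)²·(1 − 93/650)·155.75²/93 = 2.07269
  stratum 5: (800/6750)²·(1 − 178/800)·1801.79²/178 = 199.187
V̂(x̄_st) = 20571.2
SE(x̄_st) = √20571.2 = 143.427

SE(x̄_st) ≈ 143.4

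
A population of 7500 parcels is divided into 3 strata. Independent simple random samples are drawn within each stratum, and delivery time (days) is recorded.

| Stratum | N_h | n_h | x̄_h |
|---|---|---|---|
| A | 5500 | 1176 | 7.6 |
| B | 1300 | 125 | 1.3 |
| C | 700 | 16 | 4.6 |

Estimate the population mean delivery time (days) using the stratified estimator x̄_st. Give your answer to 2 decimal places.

x̄_st ≈ 6.23

N = Σ N_h = 7500. Stratum weights W_h = N_h/N.
x̄_st = (5500·7.6 + 1300·1.3 + 700·4.6) / 7500 = 6.2280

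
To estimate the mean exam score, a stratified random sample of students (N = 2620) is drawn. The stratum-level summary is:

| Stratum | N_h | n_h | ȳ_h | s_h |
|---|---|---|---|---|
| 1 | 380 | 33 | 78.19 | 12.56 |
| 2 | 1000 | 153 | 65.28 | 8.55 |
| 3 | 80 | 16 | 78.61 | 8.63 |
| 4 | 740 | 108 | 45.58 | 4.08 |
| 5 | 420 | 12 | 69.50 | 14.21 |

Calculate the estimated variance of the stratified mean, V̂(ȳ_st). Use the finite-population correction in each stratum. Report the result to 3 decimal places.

V̂(ȳ_st) = Σ W_h² (1 − n_h/N_h) s_h²/n_h, with W_h = N_h/N and N = 2620:
  stratum 1: (380/2620)²·(1 − 33/380)·12.56²/33 = 0.0918281
  stratum 2: (1000/2620)²·(1 − 153/1000)·8.55²/153 = 0.0589551
  stratum 3: (80/2620)²·(1 − 16/80)·8.63²/16 = 0.00347191
  stratum 4: (740/2620)²·(1 − 108/740)·4.08²/108 = 0.0105013
  stratum 5: (420/2620)²·(1 − 12/420)·14.21²/12 = 0.420062
V̂(ȳ_st) = 0.584819

V̂(ȳ_st) ≈ 0.585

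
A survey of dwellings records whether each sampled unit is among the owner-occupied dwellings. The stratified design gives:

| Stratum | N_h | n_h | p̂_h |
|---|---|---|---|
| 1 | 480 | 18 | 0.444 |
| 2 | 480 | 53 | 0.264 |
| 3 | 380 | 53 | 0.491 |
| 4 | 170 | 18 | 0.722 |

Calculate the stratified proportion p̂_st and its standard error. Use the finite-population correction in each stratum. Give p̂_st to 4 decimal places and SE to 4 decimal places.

N = 1510; stratum weights W_h = N_h/N.
p̂_st = Σ W_h p̂_h = (480·0.444 + 480·0.264 + 380·0.491 + 170·0.722)/1510 = 0.42991
V̂(p̂_st) = Σ W_h² (1 − n_h/N_h) p̂_h(1−p̂_h)/(n_h−1):
  stratum 1: (480/1510)²·(1 − 18/480)·0.444·0.556/17 = 0.00141234
  stratum 2: (480/1510)²·(1 − 53/480)·0.264·0.736/52 = 0.000335887
  stratum 3: (380/1510)²·(1 − 53/380)·0.491·0.509/52 = 0.000261923
  stratum 4: (170/1510)²·(1 − 18/170)·0.722·0.278/17 = 0.000133805
V̂(p̂_st) = 0.00214395; SE = √V̂ = 0.0463028

p̂_st ≈ 0.4299, SE ≈ 0.0463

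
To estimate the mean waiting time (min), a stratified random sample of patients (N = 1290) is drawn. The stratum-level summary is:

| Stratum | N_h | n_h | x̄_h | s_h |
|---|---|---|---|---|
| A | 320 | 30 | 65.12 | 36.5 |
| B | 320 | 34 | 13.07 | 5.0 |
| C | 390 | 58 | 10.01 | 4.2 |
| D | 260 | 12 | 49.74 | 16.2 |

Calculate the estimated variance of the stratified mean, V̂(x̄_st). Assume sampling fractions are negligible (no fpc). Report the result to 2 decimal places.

V̂(x̄_st) ≈ 3.69

V̂(x̄_st) = Σ W_h² s_h²/n_h, with W_h = N_h/N and N = 1290:
  stratum A: (320/1290)²·36.5²/30 = 2.73266
  stratum B: (320/1290)²·5.0²/34 = 0.0452461
  stratum C: (390/1290)²·4.2²/58 = 0.0277984
  stratum D: (260/1290)²·16.2²/12 = 0.888415
V̂(x̄_st) = 3.69412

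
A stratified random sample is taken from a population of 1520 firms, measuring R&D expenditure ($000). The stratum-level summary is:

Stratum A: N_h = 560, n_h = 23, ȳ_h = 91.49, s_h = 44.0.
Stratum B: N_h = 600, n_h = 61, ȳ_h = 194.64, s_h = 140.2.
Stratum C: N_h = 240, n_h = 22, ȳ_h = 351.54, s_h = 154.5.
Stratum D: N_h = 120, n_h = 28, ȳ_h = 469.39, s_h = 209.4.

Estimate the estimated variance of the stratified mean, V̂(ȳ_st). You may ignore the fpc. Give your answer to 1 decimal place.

V̂(ȳ_st) = Σ W_h² s_h²/n_h, with W_h = N_h/N and N = 1520:
  stratum A: (560/1520)²·44.0²/23 = 11.4253
  stratum B: (600/1520)²·140.2²/61 = 50.209
  stratum C: (240/1520)²·154.5²/22 = 27.0501
  stratum D: (120/1520)²·209.4²/28 = 9.76047
V̂(ȳ_st) = 98.4449

V̂(ȳ_st) ≈ 98.4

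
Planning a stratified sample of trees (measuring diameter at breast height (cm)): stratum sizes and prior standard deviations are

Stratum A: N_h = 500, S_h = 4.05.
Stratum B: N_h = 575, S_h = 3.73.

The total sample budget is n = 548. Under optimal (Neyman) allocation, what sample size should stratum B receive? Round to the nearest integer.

282

Neyman allocation: n_h = n · N_h S_h / Σ N_i S_i, with n = 548.
  stratum A: N_h·S_h = 500·4.05 = 2025.00
  stratum B: N_h·S_h = 575·3.73 = 2144.75
Σ N_h S_h = 4169.75
n for stratum B = 548·2144.75/4169.75 = 281.869 → 282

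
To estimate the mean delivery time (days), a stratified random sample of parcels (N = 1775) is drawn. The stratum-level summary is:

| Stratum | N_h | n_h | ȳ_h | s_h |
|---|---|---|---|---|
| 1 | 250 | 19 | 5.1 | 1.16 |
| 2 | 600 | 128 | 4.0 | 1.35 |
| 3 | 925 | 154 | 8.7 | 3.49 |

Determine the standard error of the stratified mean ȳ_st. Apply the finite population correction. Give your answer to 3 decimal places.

SE(ȳ_st) ≈ 0.143

V̂(ȳ_st) = Σ W_h² (1 − n_h/N_h) s_h²/n_h, with W_h = N_h/N and N = 1775:
  stratum 1: (250/1775)²·(1 − 19/250)·1.16²/19 = 0.00129813
  stratum 2: (600/1775)²·(1 − 128/600)·1.35²/128 = 0.00127984
  stratum 3: (925/1775)²·(1 − 154/925)·3.49²/154 = 0.0179032
V̂(ȳ_st) = 0.0204811
SE(ȳ_st) = √0.0204811 = 0.143112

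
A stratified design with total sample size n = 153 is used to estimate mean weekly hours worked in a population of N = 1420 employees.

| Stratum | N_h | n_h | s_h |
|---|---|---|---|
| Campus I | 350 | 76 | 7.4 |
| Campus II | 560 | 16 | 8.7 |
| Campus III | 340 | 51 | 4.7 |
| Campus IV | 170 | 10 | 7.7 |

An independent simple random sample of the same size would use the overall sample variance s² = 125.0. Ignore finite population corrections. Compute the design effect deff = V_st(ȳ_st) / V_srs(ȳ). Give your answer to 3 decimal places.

V̂(ȳ_st) = Σ W_h² s_h²/n_h, with W_h = N_h/N and N = 1420:
  stratum Campus I: (350/1420)²·7.4²/76 = 0.0437733
  stratum Campus II: (560/1420)²·8.7²/16 = 0.735729
  stratum Campus III: (340/1420)²·4.7²/51 = 0.0248317
  stratum Campus IV: (170/1420)²·7.7²/10 = 0.0849772
V_st = 0.889311
V_srs = s²/n = 125.0/153 = 0.816993
deff = V_st / V_srs = 0.889311/0.816993 = 1.0885

deff ≈ 1.089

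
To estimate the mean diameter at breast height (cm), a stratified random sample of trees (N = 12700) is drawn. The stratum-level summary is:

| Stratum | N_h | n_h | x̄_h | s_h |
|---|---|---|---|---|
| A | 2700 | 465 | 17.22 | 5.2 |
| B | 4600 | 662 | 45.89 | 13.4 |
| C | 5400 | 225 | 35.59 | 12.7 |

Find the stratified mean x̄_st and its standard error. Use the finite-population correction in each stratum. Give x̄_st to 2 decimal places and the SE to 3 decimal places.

x̄_st ≈ 35.42, SE ≈ 0.396

x̄_st = Σ W_h x̄_h = (2700·17.22 + 4600·45.89 + 5400·35.59)/12700 = 35.41528
V̂(x̄_st) = Σ W_h² (1 − n_h/N_h) s_h²/n_h, with W_h = N_h/N and N = 12700:
  stratum A: (2700/12700)²·(1 − 465/2700)·5.2²/465 = 0.00217564
  stratum B: (4600/12700)²·(1 − 662/4600)·13.4²/662 = 0.0304634
  stratum C: (5400/12700)²·(1 − 225/5400)·12.7²/225 = 0.1242
V̂(x̄_st) = 0.156839
SE(x̄_st) = √0.156839 = 0.396029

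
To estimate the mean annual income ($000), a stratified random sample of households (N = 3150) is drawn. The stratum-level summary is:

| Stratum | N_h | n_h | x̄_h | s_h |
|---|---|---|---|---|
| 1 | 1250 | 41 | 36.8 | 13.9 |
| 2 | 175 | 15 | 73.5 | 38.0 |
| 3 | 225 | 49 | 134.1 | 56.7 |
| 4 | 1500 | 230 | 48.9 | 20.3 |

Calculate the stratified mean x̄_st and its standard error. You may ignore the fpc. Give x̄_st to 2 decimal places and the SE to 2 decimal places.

x̄_st ≈ 51.55, SE ≈ 1.33

x̄_st = Σ W_h x̄_h = (1250·36.8 + 175·73.5 + 225·134.1 + 1500·48.9)/3150 = 51.55079
V̂(x̄_st) = Σ W_h² s_h²/n_h, with W_h = N_h/N and N = 3150:
  stratum 1: (1250/3150)²·13.9²/41 = 0.74207
  stratum 2: (175/3150)²·38.0²/15 = 0.297119
  stratum 3: (225/3150)²·56.7²/49 = 0.334745
  stratum 4: (1500/3150)²·20.3²/230 = 0.40628
V̂(x̄_st) = 1.78021
SE(x̄_st) = √1.78021 = 1.33425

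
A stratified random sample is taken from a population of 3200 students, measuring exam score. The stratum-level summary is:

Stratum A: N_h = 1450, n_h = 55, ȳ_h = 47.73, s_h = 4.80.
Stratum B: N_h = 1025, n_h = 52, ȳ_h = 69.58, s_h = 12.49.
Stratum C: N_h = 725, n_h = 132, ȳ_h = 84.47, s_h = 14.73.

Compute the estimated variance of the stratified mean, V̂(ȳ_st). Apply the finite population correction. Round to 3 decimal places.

V̂(ȳ_st) = Σ W_h² (1 − n_h/N_h) s_h²/n_h, with W_h = N_h/N and N = 3200:
  stratum A: (1450/3200)²·(1 − 55/1450)·4.80²/55 = 0.0827489
  stratum B: (1025/3200)²·(1 − 52/1025)·12.49²/52 = 0.292185
  stratum C: (725/3200)²·(1 − 132/725)·14.73²/132 = 0.069012
V̂(ȳ_st) = 0.443946

V̂(ȳ_st) ≈ 0.444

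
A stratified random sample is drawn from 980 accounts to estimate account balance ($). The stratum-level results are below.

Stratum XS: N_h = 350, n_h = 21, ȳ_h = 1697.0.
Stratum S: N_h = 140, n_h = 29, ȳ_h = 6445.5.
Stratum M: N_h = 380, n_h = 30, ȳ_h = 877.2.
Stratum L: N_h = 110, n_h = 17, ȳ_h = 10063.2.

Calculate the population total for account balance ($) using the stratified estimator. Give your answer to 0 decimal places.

τ̂_st = Σ N_h ȳ_h = 350·1697.0 + 140·6445.5 + 380·877.2 + 110·10063.2 = 2936608

τ̂_st ≈ 2936608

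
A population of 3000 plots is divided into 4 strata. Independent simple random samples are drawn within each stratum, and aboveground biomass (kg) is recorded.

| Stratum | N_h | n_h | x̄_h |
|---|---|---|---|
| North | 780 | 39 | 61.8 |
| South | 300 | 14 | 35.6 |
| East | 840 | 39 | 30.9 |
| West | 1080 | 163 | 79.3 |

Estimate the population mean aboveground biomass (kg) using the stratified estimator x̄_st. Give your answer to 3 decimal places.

N = Σ N_h = 3000. Stratum weights W_h = N_h/N.
x̄_st = (780·61.8 + 300·35.6 + 840·30.9 + 1080·79.3) / 3000 = 56.82800

x̄_st ≈ 56.828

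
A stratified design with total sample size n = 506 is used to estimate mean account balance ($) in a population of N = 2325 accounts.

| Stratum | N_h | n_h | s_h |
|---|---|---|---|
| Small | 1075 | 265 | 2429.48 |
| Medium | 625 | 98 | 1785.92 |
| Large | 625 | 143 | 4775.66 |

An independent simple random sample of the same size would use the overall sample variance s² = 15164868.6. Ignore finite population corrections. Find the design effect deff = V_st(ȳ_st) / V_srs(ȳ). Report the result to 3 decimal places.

V̂(ȳ_st) = Σ W_h² s_h²/n_h, with W_h = N_h/N and N = 2325:
  stratum Small: (1075/2325)²·2429.48²/265 = 4761.59
  stratum Medium: (625/2325)²·1785.92²/98 = 2351.86
  stratum Large: (625/2325)²·4775.66²/143 = 11525.1
V_st = 18638.6
V_srs = s²/n = 15164868.6/506 = 29970.1
deff = V_st / V_srs = 18638.6/29970.1 = 0.6219

deff ≈ 0.622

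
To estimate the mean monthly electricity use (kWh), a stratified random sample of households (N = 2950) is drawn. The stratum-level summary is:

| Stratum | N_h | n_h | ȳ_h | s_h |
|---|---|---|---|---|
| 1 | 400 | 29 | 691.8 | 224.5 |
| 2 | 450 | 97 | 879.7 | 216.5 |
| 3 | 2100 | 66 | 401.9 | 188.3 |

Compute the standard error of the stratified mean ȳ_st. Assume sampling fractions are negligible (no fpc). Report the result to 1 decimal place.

SE(ȳ_st) ≈ 17.8

V̂(ȳ_st) = Σ W_h² s_h²/n_h, with W_h = N_h/N and N = 2950:
  stratum 1: (400/2950)²·224.5²/29 = 31.9529
  stratum 2: (450/2950)²·216.5²/97 = 11.2441
  stratum 3: (2100/2950)²·188.3²/66 = 272.24
V̂(ȳ_st) = 315.437
SE(ȳ_st) = √315.437 = 17.7605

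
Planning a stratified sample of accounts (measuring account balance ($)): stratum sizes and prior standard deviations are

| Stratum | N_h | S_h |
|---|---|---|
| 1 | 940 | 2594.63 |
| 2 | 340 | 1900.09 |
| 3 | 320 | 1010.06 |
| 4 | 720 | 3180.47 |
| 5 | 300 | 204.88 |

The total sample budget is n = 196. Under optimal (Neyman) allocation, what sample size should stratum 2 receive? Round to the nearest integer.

Neyman allocation: n_h = n · N_h S_h / Σ N_i S_i, with n = 196.
  stratum 1: N_h·S_h = 940·2594.63 = 2438952.20
  stratum 2: N_h·S_h = 340·1900.09 = 646030.60
  stratum 3: N_h·S_h = 320·1010.06 = 323219.20
  stratum 4: N_h·S_h = 720·3180.47 = 2289938.40
  stratum 5: N_h·S_h = 300·204.88 = 61464.00
Σ N_h S_h = 5759604.40
n for stratum 2 = 196·646030.60/5759604.40 = 21.984 → 22

22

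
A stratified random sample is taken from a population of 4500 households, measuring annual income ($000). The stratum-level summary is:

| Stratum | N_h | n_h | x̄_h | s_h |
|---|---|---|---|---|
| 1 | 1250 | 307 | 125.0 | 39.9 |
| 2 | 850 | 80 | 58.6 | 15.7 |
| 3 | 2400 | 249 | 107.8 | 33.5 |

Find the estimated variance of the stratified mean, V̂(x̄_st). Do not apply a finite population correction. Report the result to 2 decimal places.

V̂(x̄_st) = Σ W_h² s_h²/n_h, with W_h = N_h/N and N = 4500:
  stratum 1: (1250/4500)²·39.9²/307 = 0.400131
  stratum 2: (850/4500)²·15.7²/80 = 0.109931
  stratum 3: (2400/4500)²·33.5²/249 = 1.282
V̂(x̄_st) = 1.79206

V̂(x̄_st) ≈ 1.79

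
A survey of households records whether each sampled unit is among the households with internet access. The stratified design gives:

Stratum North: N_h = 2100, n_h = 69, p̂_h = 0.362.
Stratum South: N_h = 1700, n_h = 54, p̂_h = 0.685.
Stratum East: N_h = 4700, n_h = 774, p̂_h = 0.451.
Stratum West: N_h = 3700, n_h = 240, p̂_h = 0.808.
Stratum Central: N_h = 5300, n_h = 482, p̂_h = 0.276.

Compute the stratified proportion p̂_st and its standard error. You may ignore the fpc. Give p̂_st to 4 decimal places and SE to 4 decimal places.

N = 17500; stratum weights W_h = N_h/N.
p̂_st = Σ W_h p̂_h = (2100·0.362 + 1700·0.685 + 4700·0.451 + 3700·0.808 + 5300·0.276)/17500 = 0.48553
V̂(p̂_st) = Σ W_h² p̂_h(1−p̂_h)/(n_h−1):
  stratum North: (2100/17500)²·0.362·0.638/68 = 4.89083e-05
  stratum South: (1700/17500)²·0.685·0.315/53 = 3.84191e-05
  stratum East: (4700/17500)²·0.451·0.549/773 = 2.31041e-05
  stratum West: (3700/17500)²·0.808·0.192/239 = 2.90163e-05
  stratum Central: (5300/17500)²·0.276·0.724/481 = 3.81047e-05
V̂(p̂_st) = 0.000177552; SE = √V̂ = 0.0133249

p̂_st ≈ 0.4855, SE ≈ 0.0133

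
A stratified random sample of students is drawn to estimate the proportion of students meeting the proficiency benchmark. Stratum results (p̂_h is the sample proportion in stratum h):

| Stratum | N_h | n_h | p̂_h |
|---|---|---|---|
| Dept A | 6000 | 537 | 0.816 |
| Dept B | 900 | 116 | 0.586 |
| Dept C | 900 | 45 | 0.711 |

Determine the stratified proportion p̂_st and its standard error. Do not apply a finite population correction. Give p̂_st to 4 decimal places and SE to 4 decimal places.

p̂_st ≈ 0.7773, SE ≈ 0.0160

N = 7800; stratum weights W_h = N_h/N.
p̂_st = Σ W_h p̂_h = (6000·0.816 + 900·0.586 + 900·0.711)/7800 = 0.77735
V̂(p̂_st) = Σ W_h² p̂_h(1−p̂_h)/(n_h−1):
  stratum Dept A: (6000/7800)²·0.816·0.184/536 = 0.000165751
  stratum Dept B: (900/7800)²·0.586·0.414/115 = 2.80864e-05
  stratum Dept C: (900/7800)²·0.711·0.289/44 = 6.21743e-05
V̂(p̂_st) = 0.000256012; SE = √V̂ = 0.0160004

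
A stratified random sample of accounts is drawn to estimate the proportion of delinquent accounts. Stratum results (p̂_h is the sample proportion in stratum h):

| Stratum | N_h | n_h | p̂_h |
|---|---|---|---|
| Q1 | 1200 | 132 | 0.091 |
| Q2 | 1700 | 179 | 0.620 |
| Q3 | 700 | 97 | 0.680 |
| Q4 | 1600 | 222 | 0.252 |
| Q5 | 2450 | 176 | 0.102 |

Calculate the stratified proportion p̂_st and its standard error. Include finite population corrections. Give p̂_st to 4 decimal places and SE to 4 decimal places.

p̂_st ≈ 0.2996, SE ≈ 0.0131

N = 7650; stratum weights W_h = N_h/N.
p̂_st = Σ W_h p̂_h = (1200·0.091 + 1700·0.620 + 700·0.680 + 1600·0.252 + 2450·0.102)/7650 = 0.29965
V̂(p̂_st) = Σ W_h² (1 − n_h/N_h) p̂_h(1−p̂_h)/(n_h−1):
  stratum Q1: (1200/7650)²·(1 − 132/1200)·0.091·0.909/131 = 1.38281e-05
  stratum Q2: (1700/7650)²·(1 − 179/1700)·0.620·0.380/178 = 5.84804e-05
  stratum Q3: (700/7650)²·(1 − 97/700)·0.680·0.320/96 = 1.63486e-05
  stratum Q4: (1600/7650)²·(1 − 222/1600)·0.252·0.748/221 = 3.21334e-05
  stratum Q5: (2450/7650)²·(1 − 176/2450)·0.102·0.898/175 = 4.98278e-05
V̂(p̂_st) = 0.000170618; SE = √V̂ = 0.0130621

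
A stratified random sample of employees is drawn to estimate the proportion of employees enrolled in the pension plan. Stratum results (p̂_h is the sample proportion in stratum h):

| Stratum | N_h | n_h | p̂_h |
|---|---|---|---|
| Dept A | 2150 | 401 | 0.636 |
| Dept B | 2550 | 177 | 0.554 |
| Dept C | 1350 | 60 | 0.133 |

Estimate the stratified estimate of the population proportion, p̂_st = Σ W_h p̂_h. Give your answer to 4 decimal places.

p̂_st ≈ 0.4892

N = 6050; stratum weights W_h = N_h/N.
p̂_st = Σ W_h p̂_h = (2150·0.636 + 2550·0.554 + 1350·0.133)/6050 = 0.48920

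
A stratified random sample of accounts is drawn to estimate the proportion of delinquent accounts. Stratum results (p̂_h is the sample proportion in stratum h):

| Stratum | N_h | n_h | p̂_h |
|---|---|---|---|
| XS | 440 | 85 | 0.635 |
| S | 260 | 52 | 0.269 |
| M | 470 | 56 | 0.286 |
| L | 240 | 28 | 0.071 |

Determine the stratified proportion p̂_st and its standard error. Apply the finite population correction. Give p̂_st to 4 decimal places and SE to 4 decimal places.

p̂_st ≈ 0.3552, SE ≈ 0.0273

N = 1410; stratum weights W_h = N_h/N.
p̂_st = Σ W_h p̂_h = (440·0.635 + 260·0.269 + 470·0.286 + 240·0.071)/1410 = 0.35518
V̂(p̂_st) = Σ W_h² (1 − n_h/N_h) p̂_h(1−p̂_h)/(n_h−1):
  stratum XS: (440/1410)²·(1 − 85/440)·0.635·0.365/84 = 0.000216785
  stratum S: (260/1410)²·(1 − 52/260)·0.269·0.731/51 = 0.000104881
  stratum M: (470/1410)²·(1 − 56/470)·0.286·0.714/55 = 0.00036338
  stratum L: (240/1410)²·(1 − 28/240)·0.071·0.929/27 = 6.252e-05
V̂(p̂_st) = 0.000747567; SE = √V̂ = 0.0273417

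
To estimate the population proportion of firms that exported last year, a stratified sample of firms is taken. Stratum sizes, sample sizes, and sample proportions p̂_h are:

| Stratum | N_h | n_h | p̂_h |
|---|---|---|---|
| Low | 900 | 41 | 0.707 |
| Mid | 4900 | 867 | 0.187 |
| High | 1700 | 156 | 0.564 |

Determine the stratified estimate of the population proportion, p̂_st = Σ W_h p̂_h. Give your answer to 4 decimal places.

N = 7500; stratum weights W_h = N_h/N.
p̂_st = Σ W_h p̂_h = (900·0.707 + 4900·0.187 + 1700·0.564)/7500 = 0.33485

p̂_st ≈ 0.3349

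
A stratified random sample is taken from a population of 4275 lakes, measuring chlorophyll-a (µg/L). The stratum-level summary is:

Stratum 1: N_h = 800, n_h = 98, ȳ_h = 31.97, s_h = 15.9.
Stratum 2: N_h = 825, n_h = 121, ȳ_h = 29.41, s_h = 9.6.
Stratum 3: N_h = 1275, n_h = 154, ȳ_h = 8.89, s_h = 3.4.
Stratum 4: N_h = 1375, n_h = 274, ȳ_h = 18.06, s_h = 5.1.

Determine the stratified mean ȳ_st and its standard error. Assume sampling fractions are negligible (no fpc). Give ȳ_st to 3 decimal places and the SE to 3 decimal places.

ȳ_st = Σ W_h ȳ_h = (800·31.97 + 825·29.41 + 1275·8.89 + 1375·18.06)/4275 = 20.11848
V̂(ȳ_st) = Σ W_h² s_h²/n_h, with W_h = N_h/N and N = 4275:
  stratum 1: (800/4275)²·15.9²/98 = 0.0903391
  stratum 2: (825/4275)²·9.6²/121 = 0.0283657
  stratum 3: (1275/4275)²·3.4²/154 = 0.00667706
  stratum 4: (1375/4275)²·5.1²/274 = 0.00982026
V̂(ȳ_st) = 0.135202
SE(ȳ_st) = √0.135202 = 0.367698

ȳ_st ≈ 20.118, SE ≈ 0.368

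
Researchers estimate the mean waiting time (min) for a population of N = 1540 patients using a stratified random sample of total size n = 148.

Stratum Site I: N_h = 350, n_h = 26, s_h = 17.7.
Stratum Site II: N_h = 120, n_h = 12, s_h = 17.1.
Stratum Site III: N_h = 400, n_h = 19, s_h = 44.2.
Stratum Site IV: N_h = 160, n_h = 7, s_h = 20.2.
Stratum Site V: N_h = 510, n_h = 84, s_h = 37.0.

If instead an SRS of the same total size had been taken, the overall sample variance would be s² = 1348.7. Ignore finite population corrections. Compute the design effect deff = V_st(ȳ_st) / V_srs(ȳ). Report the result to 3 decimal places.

V̂(ȳ_st) = Σ W_h² s_h²/n_h, with W_h = N_h/N and N = 1540:
  stratum Site I: (350/1540)²·17.7²/26 = 0.622397
  stratum Site II: (120/1540)²·17.1²/12 = 0.147956
  stratum Site III: (400/1540)²·44.2²/19 = 6.93696
  stratum Site IV: (160/1540)²·20.2²/7 = 0.629221
  stratum Site V: (510/1540)²·37.0²/84 = 1.78741
V_st = 10.1239
V_srs = s²/n = 1348.7/148 = 9.11284
deff = V_st / V_srs = 10.1239/9.11284 = 1.1110

deff ≈ 1.111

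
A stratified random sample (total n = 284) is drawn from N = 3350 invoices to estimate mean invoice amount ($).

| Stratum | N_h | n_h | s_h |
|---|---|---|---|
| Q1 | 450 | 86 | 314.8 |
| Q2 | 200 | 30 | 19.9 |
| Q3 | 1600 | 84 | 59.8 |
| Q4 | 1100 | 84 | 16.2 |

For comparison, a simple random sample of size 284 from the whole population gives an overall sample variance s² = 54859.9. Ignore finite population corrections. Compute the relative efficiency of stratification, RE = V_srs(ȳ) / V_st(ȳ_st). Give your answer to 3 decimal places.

V̂(ȳ_st) = Σ W_h² s_h²/n_h, with W_h = N_h/N and N = 3350:
  stratum Q1: (450/3350)²·314.8²/86 = 20.7925
  stratum Q2: (200/3350)²·19.9²/30 = 0.0470495
  stratum Q3: (1600/3350)²·59.8²/84 = 9.71121
  stratum Q4: (1100/3350)²·16.2²/84 = 0.336858
V_st = 30.8876
V_srs = s²/n = 54859.9/284 = 193.169
Relative efficiency = V_srs / V_st = 193.169/30.8876 = 6.2539

RE ≈ 6.254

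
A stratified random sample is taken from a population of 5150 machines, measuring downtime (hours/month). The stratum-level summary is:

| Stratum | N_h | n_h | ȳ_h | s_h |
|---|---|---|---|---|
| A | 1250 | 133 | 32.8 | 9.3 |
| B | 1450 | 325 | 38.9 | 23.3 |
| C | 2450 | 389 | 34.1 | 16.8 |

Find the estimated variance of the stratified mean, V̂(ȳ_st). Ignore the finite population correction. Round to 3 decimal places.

V̂(ȳ_st) ≈ 0.335

V̂(ȳ_st) = Σ W_h² s_h²/n_h, with W_h = N_h/N and N = 5150:
  stratum A: (1250/5150)²·9.3²/133 = 0.0383107
  stratum B: (1450/5150)²·23.3²/325 = 0.132419
  stratum C: (2450/5150)²·16.8²/389 = 0.164205
V̂(ȳ_st) = 0.334935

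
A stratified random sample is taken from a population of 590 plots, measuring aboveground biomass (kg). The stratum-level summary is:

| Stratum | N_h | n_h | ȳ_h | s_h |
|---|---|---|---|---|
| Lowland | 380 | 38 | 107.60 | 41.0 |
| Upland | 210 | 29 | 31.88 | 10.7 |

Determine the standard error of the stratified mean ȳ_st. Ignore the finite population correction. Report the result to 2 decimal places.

SE(ȳ_st) ≈ 4.34

V̂(ȳ_st) = Σ W_h² s_h²/n_h, with W_h = N_h/N and N = 590:
  stratum Lowland: (380/590)²·41.0²/38 = 18.3505
  stratum Upland: (210/590)²·10.7²/29 = 0.500154
V̂(ȳ_st) = 18.8506
SE(ȳ_st) = √18.8506 = 4.34173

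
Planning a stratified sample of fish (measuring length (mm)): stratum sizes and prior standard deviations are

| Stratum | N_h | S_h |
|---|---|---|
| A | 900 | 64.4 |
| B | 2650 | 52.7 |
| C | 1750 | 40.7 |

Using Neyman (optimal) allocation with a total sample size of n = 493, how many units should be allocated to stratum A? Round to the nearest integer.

106

Neyman allocation: n_h = n · N_h S_h / Σ N_i S_i, with n = 493.
  stratum A: N_h·S_h = 900·64.4 = 57960.00
  stratum B: N_h·S_h = 2650·52.7 = 139655.00
  stratum C: N_h·S_h = 1750·40.7 = 71225.00
Σ N_h S_h = 268840.00
n for stratum A = 493·57960.00/268840.00 = 106.287 → 106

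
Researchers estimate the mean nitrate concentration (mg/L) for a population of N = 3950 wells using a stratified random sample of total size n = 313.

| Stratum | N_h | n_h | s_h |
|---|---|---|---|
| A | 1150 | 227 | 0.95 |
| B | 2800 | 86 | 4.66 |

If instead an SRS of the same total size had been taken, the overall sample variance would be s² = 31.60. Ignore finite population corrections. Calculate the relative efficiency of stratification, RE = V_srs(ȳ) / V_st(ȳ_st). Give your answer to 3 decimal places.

RE ≈ 0.794

V̂(ȳ_st) = Σ W_h² s_h²/n_h, with W_h = N_h/N and N = 3950:
  stratum A: (1150/3950)²·0.95²/227 = 0.000336995
  stratum B: (2800/3950)²·4.66²/86 = 0.126881
V_st = 0.127218
V_srs = s²/n = 31.60/313 = 0.100958
Relative efficiency = V_srs / V_st = 0.100958/0.127218 = 0.7936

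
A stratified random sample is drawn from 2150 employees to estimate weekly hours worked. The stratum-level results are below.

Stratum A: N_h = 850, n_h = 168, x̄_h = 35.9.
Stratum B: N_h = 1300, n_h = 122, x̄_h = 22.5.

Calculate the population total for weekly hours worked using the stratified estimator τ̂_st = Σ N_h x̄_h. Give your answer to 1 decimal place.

τ̂_st ≈ 59765.0

τ̂_st = Σ N_h x̄_h = 850·35.9 + 1300·22.5 = 59765.0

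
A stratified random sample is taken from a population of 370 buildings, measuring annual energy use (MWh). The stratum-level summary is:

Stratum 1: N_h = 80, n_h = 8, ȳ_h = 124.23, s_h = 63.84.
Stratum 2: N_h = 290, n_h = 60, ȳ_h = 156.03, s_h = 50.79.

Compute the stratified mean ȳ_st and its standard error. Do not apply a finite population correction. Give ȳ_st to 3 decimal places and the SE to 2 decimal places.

ȳ_st ≈ 149.154, SE ≈ 7.09

ȳ_st = Σ W_h ȳ_h = (80·124.23 + 290·156.03)/370 = 149.15432
V̂(ȳ_st) = Σ W_h² s_h²/n_h, with W_h = N_h/N and N = 370:
  stratum 1: (80/370)²·63.84²/8 = 23.8162
  stratum 2: (290/370)²·50.79²/60 = 26.4118
V̂(ȳ_st) = 50.228
SE(ȳ_st) = √50.228 = 7.08717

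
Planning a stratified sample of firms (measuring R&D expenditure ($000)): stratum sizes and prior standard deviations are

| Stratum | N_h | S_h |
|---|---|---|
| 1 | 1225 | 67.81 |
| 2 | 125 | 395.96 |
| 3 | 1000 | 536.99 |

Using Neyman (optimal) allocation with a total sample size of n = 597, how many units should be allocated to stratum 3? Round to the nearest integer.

479

Neyman allocation: n_h = n · N_h S_h / Σ N_i S_i, with n = 597.
  stratum 1: N_h·S_h = 1225·67.81 = 83067.25
  stratum 2: N_h·S_h = 125·395.96 = 49495.00
  stratum 3: N_h·S_h = 1000·536.99 = 536990.00
Σ N_h S_h = 669552.25
n for stratum 3 = 597·536990.00/669552.25 = 478.802 → 479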